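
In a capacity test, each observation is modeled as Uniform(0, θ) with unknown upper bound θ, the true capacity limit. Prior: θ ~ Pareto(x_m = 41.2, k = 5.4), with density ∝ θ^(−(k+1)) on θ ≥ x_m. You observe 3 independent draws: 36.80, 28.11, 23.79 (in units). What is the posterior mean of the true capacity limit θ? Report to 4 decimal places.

46.7676

A Pareto(scale x_m, shape k) prior on the upper bound θ of Uniform(0, θ) is conjugate: posterior is Pareto(max(x_m, max xᵢ), k + n).
Sample maximum = 36.80; prior scale x_m = 41.2 → posterior scale = max = 41.20.
Posterior shape = 5.4 + 3 = 8.4.
E[θ|data] = k·x_m/(k−1) = 8.4·41.20/7.4 = 46.7676.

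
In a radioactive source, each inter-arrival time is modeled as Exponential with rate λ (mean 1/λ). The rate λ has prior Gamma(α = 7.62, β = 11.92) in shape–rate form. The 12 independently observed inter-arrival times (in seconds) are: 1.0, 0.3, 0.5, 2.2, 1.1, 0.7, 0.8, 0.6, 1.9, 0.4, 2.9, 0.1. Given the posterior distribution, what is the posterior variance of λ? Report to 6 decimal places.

With a Gamma(shape α, rate β) prior on the exponential rate λ, the posterior after n observations with total T = Σxᵢ is Gamma(α+n, β+T).
Sum of observations T = 12.5 seconds; n = 12.
Posterior: Gamma(7.62+12, 11.92+12.5) = Gamma(19.62, 24.42).
Var = α/β² = 0.032901.

0.032901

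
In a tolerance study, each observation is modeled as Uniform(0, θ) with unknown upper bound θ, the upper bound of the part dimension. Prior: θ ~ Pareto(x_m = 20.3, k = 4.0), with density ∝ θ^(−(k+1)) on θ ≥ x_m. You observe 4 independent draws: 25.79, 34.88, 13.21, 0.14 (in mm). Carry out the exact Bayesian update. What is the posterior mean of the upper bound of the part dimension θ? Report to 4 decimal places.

39.8629

A Pareto(scale x_m, shape k) prior on the upper bound θ of Uniform(0, θ) is conjugate: posterior is Pareto(max(x_m, max xᵢ), k + n).
Sample maximum = 34.88; prior scale x_m = 20.3 → posterior scale = max = 34.88.
Posterior shape = 4.0 + 4 = 8.0.
E[θ|data] = k·x_m/(k−1) = 8.0·34.88/7.0 = 39.8629.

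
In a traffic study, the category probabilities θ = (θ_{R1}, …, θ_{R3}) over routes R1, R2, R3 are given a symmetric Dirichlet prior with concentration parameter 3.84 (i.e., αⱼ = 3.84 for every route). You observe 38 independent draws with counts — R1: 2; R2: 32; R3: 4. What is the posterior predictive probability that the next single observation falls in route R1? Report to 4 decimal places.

The Dirichlet prior is conjugate to the Multinomial likelihood: each posterior αⱼ = prior αⱼ + observed count nⱼ.
Posterior concentration: (5.84, 35.84, 7.84), total = 49.52.
P(next = R1 | data) = α_{R1}/Σα = 0.1179.

0.1179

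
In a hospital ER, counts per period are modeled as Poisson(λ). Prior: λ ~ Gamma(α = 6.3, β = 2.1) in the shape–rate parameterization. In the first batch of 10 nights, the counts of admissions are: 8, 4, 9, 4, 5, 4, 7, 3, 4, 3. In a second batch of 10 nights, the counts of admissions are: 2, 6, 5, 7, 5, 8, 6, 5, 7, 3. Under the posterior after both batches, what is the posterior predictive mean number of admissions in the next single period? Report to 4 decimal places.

With a Gamma(shape α, rate β) prior, the Poisson likelihood is conjugate: the posterior is Gamma(α + ΣXᵢ, β + n).
Batch 1: sum of counts S = 51 over n = 10 nights.
After batch 1: Gamma(α+S, β+n) = Gamma(6.3+51, 2.1+10) = Gamma(57.3, 12.1).
Batch 2: sum of counts S = 54 over n = 10 nights.
After batch 2: Gamma(α+S, β+n) = Gamma(57.3+54, 12.1+10) = Gamma(111.3, 22.1).
The predictive distribution for one future period is NegBinom with mean α/β = 5.0362.

5.0362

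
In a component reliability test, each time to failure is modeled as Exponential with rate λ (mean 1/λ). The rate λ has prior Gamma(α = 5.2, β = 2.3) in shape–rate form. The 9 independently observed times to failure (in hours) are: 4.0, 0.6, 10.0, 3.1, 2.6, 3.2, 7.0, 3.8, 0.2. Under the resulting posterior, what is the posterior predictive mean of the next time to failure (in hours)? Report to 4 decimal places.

With a Gamma(shape α, rate β) prior on the exponential rate λ, the posterior after n observations with total T = Σxᵢ is Gamma(α+n, β+T).
Sum of observations T = 34.5 hours; n = 9.
Posterior: Gamma(5.2+9, 2.3+34.5) = Gamma(14.2, 36.8).
The predictive distribution for the next observation is Lomax; its mean is β/(α−1) = 36.8/13.2 = 2.7879.

2.7879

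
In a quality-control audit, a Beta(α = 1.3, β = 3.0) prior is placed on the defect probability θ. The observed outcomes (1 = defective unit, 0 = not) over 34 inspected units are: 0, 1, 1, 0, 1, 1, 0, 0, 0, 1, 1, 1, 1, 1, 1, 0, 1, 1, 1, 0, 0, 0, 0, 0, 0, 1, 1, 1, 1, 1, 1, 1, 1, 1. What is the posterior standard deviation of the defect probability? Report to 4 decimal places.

0.0779

The Beta prior is conjugate to a Binomial/Bernoulli likelihood; the update adds successes to α and failures to β.
Posterior: Beta(α+k, β+n−k) = Beta(1.3+22, 3.0+12) = Beta(23.3, 15.0).
Var = αβ/((α+β)²(α+β+1)) = 23.3·15.0/(38.3²·39.3) = 0.00606257; SD = √0.00606257 = 0.0779.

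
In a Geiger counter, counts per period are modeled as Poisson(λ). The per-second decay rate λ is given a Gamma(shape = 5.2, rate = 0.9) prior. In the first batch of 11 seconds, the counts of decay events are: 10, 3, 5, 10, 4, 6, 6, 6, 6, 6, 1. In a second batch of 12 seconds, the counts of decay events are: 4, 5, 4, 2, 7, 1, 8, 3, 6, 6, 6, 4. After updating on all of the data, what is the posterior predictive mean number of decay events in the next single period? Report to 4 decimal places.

With a Gamma(shape α, rate β) prior, the Poisson likelihood is conjugate: the posterior is Gamma(α + ΣXᵢ, β + n).
Batch 1: sum of counts S = 63 over n = 11 seconds.
After batch 1: Gamma(α+S, β+n) = Gamma(5.2+63, 0.9+11) = Gamma(68.2, 11.9).
Batch 2: sum of counts S = 56 over n = 12 seconds.
After batch 2: Gamma(α+S, β+n) = Gamma(68.2+56, 11.9+12) = Gamma(124.2, 23.9).
The predictive distribution for one future period is NegBinom with mean α/β = 5.1967.

5.1967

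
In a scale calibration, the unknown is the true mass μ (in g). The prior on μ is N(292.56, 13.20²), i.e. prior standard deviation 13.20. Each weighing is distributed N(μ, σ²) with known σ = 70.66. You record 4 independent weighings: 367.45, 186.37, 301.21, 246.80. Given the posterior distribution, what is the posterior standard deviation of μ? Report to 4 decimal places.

For Normal data with known variance σ², a Normal(μ₀, σ₀²) prior on μ is conjugate. Posterior precision = 1/σ₀² + n/σ²; posterior mean is the precision-weighted average of μ₀ and x̄.
σ₀² = 13.20² = 174.24, σ² = 70.66² = 4992.8356; σ² + n·σ₀² = 4992.8356 + 4·174.24 = 5689.7956.
Posterior precision = 1/σ₀² + n/σ² = 1/174.24 + 4/4992.8356 = (σ² + n·σ₀²)/(σ₀²σ²) = 5689.7956/(174.24·4992.8356); posterior variance σₙ² = σ₀²σ²/(σ² + n·σ₀²) = 174.24·4992.8356/5689.7956 = 152.896824.
Posterior SD = √σₙ² = √(174.24·4992.8356/5689.7956) = 12.3651.

12.3651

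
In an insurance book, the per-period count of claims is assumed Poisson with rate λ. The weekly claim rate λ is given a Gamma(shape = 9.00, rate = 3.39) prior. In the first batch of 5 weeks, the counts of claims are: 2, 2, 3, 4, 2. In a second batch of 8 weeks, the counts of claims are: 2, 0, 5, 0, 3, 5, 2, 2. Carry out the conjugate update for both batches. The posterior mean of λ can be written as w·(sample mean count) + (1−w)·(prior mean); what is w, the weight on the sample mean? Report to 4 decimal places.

With a Gamma(shape α, rate β) prior, the Poisson likelihood is conjugate: the posterior is Gamma(α + ΣXᵢ, β + n).
Total number of weeks: n = 5 + 8 = 13.
Posterior mean = (α₀+S)/(β₀+n) = [n/(β₀+n)]·(S/n) + [β₀/(β₀+n)]·(α₀/β₀), so only n and β₀ enter the weight.
Weight on data w = n/(β₀+n) = 13/(3.39+13) = 13/16.39 = 0.7932.

0.7932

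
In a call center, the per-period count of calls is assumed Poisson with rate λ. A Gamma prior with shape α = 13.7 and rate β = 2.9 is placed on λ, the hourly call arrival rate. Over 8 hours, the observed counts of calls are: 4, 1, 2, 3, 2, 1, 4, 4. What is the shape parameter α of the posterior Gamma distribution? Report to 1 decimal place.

34.7

With a Gamma(shape α, rate β) prior, the Poisson likelihood is conjugate: the posterior is Gamma(α + ΣXᵢ, β + n).
Sum of counts S = 21 over n = 8 hours.
Posterior: Gamma(α+S, β+n) = Gamma(13.7+21, 2.9+8) = Gamma(34.7, 10.9).
Posterior α = 34.7.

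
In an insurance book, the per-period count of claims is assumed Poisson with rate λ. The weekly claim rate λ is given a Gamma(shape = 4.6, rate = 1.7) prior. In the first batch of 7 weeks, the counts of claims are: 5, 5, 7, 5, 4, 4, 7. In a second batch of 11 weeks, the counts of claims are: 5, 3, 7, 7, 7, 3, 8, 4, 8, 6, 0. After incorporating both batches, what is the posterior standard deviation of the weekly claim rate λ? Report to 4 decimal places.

With a Gamma(shape α, rate β) prior, the Poisson likelihood is conjugate: the posterior is Gamma(α + ΣXᵢ, β + n).
Batch 1: sum of counts S = 37 over n = 7 weeks.
After batch 1: Gamma(α+S, β+n) = Gamma(4.6+37, 1.7+7) = Gamma(41.6, 8.7).
Batch 2: sum of counts S = 58 over n = 11 weeks.
After batch 2: Gamma(α+S, β+n) = Gamma(41.6+58, 8.7+11) = Gamma(99.6, 19.7).
SD = √α/β = √99.6/19.7 = 0.5066.

0.5066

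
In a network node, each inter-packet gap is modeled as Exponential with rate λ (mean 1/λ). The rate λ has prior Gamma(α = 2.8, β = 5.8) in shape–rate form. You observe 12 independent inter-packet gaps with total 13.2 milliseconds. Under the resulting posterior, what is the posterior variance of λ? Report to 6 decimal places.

With a Gamma(shape α, rate β) prior on the exponential rate λ, the posterior after n observations with total T = Σxᵢ is Gamma(α+n, β+T).
Posterior: Gamma(2.8+12, 5.8+13.2) = Gamma(14.8, 19.0).
Var = α/β² = 0.040997.

0.040997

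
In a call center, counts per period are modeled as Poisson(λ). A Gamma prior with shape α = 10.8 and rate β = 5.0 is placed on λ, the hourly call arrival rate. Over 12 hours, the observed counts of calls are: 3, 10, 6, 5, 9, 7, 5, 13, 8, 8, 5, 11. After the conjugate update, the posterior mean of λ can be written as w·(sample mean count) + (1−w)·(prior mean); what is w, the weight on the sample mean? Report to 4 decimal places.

With a Gamma(shape α, rate β) prior, the Poisson likelihood is conjugate: the posterior is Gamma(α + ΣXᵢ, β + n).
Posterior mean = (α₀+S)/(β₀+n) = [n/(β₀+n)]·(S/n) + [β₀/(β₀+n)]·(α₀/β₀), so only n and β₀ enter the weight.
Weight on data w = n/(β₀+n) = 12/(5.0+12) = 12/17.0 = 0.7059.

0.7059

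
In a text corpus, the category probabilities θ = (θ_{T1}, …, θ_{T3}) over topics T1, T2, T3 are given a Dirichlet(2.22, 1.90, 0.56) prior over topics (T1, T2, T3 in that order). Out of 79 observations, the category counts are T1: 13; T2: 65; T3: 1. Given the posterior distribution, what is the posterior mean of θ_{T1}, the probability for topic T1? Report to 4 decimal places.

The Dirichlet prior is conjugate to the Multinomial likelihood: each posterior αⱼ = prior αⱼ + observed count nⱼ.
Posterior concentration: (15.22, 66.90, 1.56), total = 83.68.
E[θ_{T1}|data] = α_{T1}/Σα = 15.22/83.68 = 0.1819.

0.1819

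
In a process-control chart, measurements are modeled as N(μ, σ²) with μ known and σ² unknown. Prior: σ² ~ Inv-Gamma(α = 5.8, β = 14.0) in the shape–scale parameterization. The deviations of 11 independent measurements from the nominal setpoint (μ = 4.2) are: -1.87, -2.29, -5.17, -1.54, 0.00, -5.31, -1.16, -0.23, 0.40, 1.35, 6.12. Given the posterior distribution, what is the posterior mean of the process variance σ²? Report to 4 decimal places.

6.5472

With known mean μ and an Inverse-Gamma(α, β) prior on σ², the Normal likelihood is conjugate: posterior is Inv-Gamma(α + n/2, β + Σ(xᵢ−μ)²/2).
Σ(xᵢ−μ)² = (-1.87)² + (-2.29)² + (-5.17)² + (-1.54)² + (0.00)² + (-5.31)² + (-1.16)² + (-0.23)² + (0.40)² + (1.35)² + (6.12)² = 106.8730.
Posterior: Inv-Gamma(5.8 + 11/2, 14.0 + 106.8730/2) = Inv-Gamma(11.30, 67.43650).
E[σ²|data] = β/(α−1) = 67.43650/10.30 = 6.5472.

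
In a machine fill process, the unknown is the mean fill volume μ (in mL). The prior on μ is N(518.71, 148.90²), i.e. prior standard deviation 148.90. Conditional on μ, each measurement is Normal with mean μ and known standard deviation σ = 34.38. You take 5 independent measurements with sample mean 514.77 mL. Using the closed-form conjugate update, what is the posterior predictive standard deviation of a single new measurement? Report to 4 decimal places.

37.6283

For Normal data with known variance σ², a Normal(μ₀, σ₀²) prior on μ is conjugate. Posterior precision = 1/σ₀² + n/σ²; posterior mean is the precision-weighted average of μ₀ and x̄.
σ₀² = 148.90² = 22171.21, σ² = 34.38² = 1181.9844; σ² + n·σ₀² = 1181.9844 + 5·22171.21 = 112038.0344.
Posterior precision = 1/σ₀² + n/σ² = 1/22171.21 + 5/1181.9844 = (σ² + n·σ₀²)/(σ₀²σ²) = 112038.0344/(22171.21·1181.9844); posterior variance σₙ² = σ₀²σ²/(σ² + n·σ₀²) = 22171.21·1181.9844/112038.0344 = 233.902928.
Predictive variance for one new observation = σₙ² + σ² = 22171.21·1181.9844/112038.0344 + 1181.9844 = σ²·(σ₀² + 112038.0344)/112038.0344 = 1181.9844·134209.2444/112038.0344 = 1415.887328; SD = √(1181.9844·134209.2444/112038.0344) = 37.6283.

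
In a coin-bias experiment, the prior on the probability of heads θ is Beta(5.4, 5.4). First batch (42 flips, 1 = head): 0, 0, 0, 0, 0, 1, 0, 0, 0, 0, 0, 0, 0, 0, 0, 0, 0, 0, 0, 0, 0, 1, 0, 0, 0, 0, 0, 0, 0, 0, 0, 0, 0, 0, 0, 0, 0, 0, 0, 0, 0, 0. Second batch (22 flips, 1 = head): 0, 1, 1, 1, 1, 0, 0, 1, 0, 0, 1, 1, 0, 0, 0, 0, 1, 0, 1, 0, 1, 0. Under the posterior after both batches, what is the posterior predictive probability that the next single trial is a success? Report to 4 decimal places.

The Beta prior is conjugate to a Binomial/Bernoulli likelihood; the update adds successes to α and failures to β.
After batch 1: Beta(5.4+2, 5.4+40) = Beta(7.4, 45.4).
After batch 2: Beta(7.4+10, 45.4+12) = Beta(17.4, 57.4).
For a single future Bernoulli trial, P(success | data) = α/(α+β) = 0.2326.

0.2326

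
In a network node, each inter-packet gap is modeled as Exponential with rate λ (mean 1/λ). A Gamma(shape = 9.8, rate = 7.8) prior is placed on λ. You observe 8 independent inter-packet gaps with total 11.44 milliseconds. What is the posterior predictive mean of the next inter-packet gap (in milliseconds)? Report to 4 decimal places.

1.1452

With a Gamma(shape α, rate β) prior on the exponential rate λ, the posterior after n observations with total T = Σxᵢ is Gamma(α+n, β+T).
Posterior: Gamma(9.8+8, 7.8+11.44) = Gamma(17.8, 19.24).
The predictive distribution for the next observation is Lomax; its mean is β/(α−1) = 19.24/16.8 = 1.1452.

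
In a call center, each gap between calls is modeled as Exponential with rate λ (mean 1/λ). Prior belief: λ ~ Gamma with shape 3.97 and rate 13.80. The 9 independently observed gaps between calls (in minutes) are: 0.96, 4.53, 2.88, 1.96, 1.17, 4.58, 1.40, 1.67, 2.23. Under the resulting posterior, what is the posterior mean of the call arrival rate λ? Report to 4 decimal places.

With a Gamma(shape α, rate β) prior on the exponential rate λ, the posterior after n observations with total T = Σxᵢ is Gamma(α+n, β+T).
Sum of observations T = 21.38 minutes; n = 9.
Posterior: Gamma(3.97+9, 13.80+21.38) = Gamma(12.97, 35.18).
Posterior mean of λ = α/β = 12.97/35.18 = 0.3687.

0.3687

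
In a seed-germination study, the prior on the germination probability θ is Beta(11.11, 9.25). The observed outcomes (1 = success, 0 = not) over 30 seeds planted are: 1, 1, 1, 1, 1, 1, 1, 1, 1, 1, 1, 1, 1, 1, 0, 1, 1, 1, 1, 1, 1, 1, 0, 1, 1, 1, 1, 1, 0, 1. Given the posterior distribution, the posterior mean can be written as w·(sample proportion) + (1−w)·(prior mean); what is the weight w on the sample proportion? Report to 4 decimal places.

The Beta prior is conjugate to a Binomial/Bernoulli likelihood; the update adds successes to α and failures to β.
Posterior mean = (α₀+k)/(α₀+β₀+n) = [n/(α₀+β₀+n)]·(k/n) + [(α₀+β₀)/(α₀+β₀+n)]·α₀/(α₀+β₀), so only n and the prior enter the weight.
The weight on the data is w = n/(α₀+β₀+n) = 30/(11.11+9.25+30) = 30/50.36 = 0.5957.

0.5957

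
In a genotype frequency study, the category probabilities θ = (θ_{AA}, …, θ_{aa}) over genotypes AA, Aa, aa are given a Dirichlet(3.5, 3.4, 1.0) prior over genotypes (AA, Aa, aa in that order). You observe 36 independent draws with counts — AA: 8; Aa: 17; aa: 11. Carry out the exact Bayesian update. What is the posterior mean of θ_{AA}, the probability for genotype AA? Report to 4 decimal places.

The Dirichlet prior is conjugate to the Multinomial likelihood: each posterior αⱼ = prior αⱼ + observed count nⱼ.
Posterior concentration: (11.5, 20.4, 12.0), total = 43.9.
E[θ_{AA}|data] = α_{AA}/Σα = 11.5/43.9 = 0.2620.

0.2620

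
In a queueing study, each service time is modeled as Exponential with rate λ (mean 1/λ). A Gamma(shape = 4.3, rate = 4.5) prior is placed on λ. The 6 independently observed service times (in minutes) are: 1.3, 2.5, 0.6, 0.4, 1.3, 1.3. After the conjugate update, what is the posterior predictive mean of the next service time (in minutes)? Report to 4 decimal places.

With a Gamma(shape α, rate β) prior on the exponential rate λ, the posterior after n observations with total T = Σxᵢ is Gamma(α+n, β+T).
Sum of observations T = 7.4 minutes; n = 6.
Posterior: Gamma(4.3+6, 4.5+7.4) = Gamma(10.3, 11.9).
The predictive distribution for the next observation is Lomax; its mean is β/(α−1) = 11.9/9.3 = 1.2796.

1.2796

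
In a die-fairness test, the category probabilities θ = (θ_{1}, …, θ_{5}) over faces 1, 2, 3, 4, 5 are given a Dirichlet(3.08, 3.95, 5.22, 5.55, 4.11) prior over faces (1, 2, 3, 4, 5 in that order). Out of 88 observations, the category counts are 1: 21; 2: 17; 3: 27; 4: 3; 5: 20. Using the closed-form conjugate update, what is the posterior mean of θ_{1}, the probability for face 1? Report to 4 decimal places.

The Dirichlet prior is conjugate to the Multinomial likelihood: each posterior αⱼ = prior αⱼ + observed count nⱼ.
Posterior concentration: (24.08, 20.95, 32.22, 8.55, 24.11), total = 109.91.
E[θ_{1}|data] = α_{1}/Σα = 24.08/109.91 = 0.2191.

0.2191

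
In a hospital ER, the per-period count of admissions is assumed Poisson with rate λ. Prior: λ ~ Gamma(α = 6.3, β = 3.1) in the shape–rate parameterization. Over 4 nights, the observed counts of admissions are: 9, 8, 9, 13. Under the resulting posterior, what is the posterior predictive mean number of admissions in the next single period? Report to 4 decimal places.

6.3803

With a Gamma(shape α, rate β) prior, the Poisson likelihood is conjugate: the posterior is Gamma(α + ΣXᵢ, β + n).
Sum of counts S = 39 over n = 4 nights.
Posterior: Gamma(α+S, β+n) = Gamma(6.3+39, 3.1+4) = Gamma(45.3, 7.1).
The predictive distribution for one future period is NegBinom with mean α/β = 6.3803.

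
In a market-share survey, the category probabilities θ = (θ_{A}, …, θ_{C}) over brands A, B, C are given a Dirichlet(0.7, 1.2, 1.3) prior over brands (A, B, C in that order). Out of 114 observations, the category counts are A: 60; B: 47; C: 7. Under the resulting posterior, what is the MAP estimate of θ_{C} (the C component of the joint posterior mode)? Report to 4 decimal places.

0.0639

The Dirichlet prior is conjugate to the Multinomial likelihood: each posterior αⱼ = prior αⱼ + observed count nⱼ.
Posterior concentration: (60.7, 48.2, 8.3), total = 117.2.
Joint mode component: (α_{C}−1)/(Σα−K) = 7.3/114.2 = 0.0639.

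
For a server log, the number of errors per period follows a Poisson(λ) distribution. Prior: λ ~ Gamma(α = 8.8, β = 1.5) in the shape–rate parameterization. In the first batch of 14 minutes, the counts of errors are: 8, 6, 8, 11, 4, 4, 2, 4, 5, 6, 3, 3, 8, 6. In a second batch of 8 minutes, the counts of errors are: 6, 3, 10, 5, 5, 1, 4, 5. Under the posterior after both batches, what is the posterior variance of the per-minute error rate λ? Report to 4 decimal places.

With a Gamma(shape α, rate β) prior, the Poisson likelihood is conjugate: the posterior is Gamma(α + ΣXᵢ, β + n).
Batch 1: sum of counts S = 78 over n = 14 minutes.
After batch 1: Gamma(α+S, β+n) = Gamma(8.8+78, 1.5+14) = Gamma(86.8, 15.5).
Batch 2: sum of counts S = 39 over n = 8 minutes.
After batch 2: Gamma(α+S, β+n) = Gamma(86.8+39, 15.5+8) = Gamma(125.8, 23.5).
Var = α/β² = 125.8/23.5² = 0.2278.

0.2278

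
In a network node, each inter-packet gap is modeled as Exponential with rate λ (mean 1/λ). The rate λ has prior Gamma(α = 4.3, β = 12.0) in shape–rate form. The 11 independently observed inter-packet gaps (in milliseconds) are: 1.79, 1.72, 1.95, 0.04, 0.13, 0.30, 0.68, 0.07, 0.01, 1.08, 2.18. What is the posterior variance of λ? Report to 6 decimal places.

0.031756

With a Gamma(shape α, rate β) prior on the exponential rate λ, the posterior after n observations with total T = Σxᵢ is Gamma(α+n, β+T).
Sum of observations T = 9.95 milliseconds; n = 11.
Posterior: Gamma(4.3+11, 12.0+9.95) = Gamma(15.3, 21.95).
Var = α/β² = 0.031756.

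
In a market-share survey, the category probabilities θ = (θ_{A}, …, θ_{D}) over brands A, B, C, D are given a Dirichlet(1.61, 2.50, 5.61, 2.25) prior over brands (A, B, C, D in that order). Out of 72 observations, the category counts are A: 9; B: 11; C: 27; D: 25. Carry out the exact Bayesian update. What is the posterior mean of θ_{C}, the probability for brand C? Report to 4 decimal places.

The Dirichlet prior is conjugate to the Multinomial likelihood: each posterior αⱼ = prior αⱼ + observed count nⱼ.
Posterior concentration: (10.61, 13.50, 32.61, 27.25), total = 83.97.
E[θ_{C}|data] = α_{C}/Σα = 32.61/83.97 = 0.3884.

0.3884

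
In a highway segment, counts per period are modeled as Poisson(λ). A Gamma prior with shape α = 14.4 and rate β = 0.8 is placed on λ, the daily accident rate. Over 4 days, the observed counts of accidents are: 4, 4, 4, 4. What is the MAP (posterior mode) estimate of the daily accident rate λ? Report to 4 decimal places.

6.1250

With a Gamma(shape α, rate β) prior, the Poisson likelihood is conjugate: the posterior is Gamma(α + ΣXᵢ, β + n).
Sum of counts S = 16 over n = 4 days.
Posterior: Gamma(α+S, β+n) = Gamma(14.4+16, 0.8+4) = Gamma(30.4, 4.8).
Mode of Gamma(α,β) for α≥1 is (α−1)/β = 29.4/4.8 = 6.1250.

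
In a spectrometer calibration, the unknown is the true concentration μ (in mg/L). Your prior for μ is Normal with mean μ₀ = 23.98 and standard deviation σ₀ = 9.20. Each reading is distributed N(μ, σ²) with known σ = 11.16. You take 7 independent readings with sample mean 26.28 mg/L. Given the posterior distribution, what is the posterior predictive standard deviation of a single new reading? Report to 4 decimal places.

11.8003

For Normal data with known variance σ², a Normal(μ₀, σ₀²) prior on μ is conjugate. Posterior precision = 1/σ₀² + n/σ²; posterior mean is the precision-weighted average of μ₀ and x̄.
σ₀² = 9.20² = 84.64, σ² = 11.16² = 124.5456; σ² + n·σ₀² = 124.5456 + 7·84.64 = 717.0256.
Posterior precision = 1/σ₀² + n/σ² = 1/84.64 + 7/124.5456 = (σ² + n·σ₀²)/(σ₀²σ²) = 717.0256/(84.64·124.5456); posterior variance σₙ² = σ₀²σ²/(σ² + n·σ₀²) = 84.64·124.5456/717.0256 = 14.701762.
Predictive variance for one new observation = σₙ² + σ² = 84.64·124.5456/717.0256 + 124.5456 = σ²·(σ₀² + 717.0256)/717.0256 = 124.5456·801.6656/717.0256 = 139.247362; SD = √(124.5456·801.6656/717.0256) = 11.8003.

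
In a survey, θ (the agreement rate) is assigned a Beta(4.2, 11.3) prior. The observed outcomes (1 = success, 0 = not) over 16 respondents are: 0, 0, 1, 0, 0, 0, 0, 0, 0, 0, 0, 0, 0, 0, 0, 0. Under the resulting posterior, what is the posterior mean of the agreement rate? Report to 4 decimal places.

0.1651

The Beta prior is conjugate to a Binomial/Bernoulli likelihood; the update adds successes to α and failures to β.
Posterior: Beta(α+k, β+n−k) = Beta(4.2+1, 11.3+15) = Beta(5.2, 26.3).
Posterior mean = α/(α+β) = 5.2/31.5 = 0.1651.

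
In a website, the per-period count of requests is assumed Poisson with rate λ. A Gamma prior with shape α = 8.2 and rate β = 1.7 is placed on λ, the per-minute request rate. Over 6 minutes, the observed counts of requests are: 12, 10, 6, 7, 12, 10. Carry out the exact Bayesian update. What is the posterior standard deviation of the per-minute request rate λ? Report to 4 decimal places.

With a Gamma(shape α, rate β) prior, the Poisson likelihood is conjugate: the posterior is Gamma(α + ΣXᵢ, β + n).
Sum of counts S = 57 over n = 6 minutes.
Posterior: Gamma(α+S, β+n) = Gamma(8.2+57, 1.7+6) = Gamma(65.2, 7.7).
SD = √α/β = √65.2/7.7 = 1.0487.

1.0487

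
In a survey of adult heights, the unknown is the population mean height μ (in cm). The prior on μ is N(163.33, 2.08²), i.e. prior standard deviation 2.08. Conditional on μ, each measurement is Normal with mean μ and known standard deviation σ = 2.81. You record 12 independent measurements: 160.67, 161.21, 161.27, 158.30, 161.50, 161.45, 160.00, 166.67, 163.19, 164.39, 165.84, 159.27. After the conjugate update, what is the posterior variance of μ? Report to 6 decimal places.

0.571142

For Normal data with known variance σ², a Normal(μ₀, σ₀²) prior on μ is conjugate. Posterior precision = 1/σ₀² + n/σ²; posterior mean is the precision-weighted average of μ₀ and x̄.
σ₀² = 2.08² = 4.3264, σ² = 2.81² = 7.8961; σ² + n·σ₀² = 7.8961 + 12·4.3264 = 59.8129.
Posterior precision = 1/σ₀² + n/σ² = 1/4.3264 + 12/7.8961 = (σ² + n·σ₀²)/(σ₀²σ²) = 59.8129/(4.3264·7.8961); posterior variance σₙ² = σ₀²σ²/(σ² + n·σ₀²) = 4.3264·7.8961/59.8129 = 0.571142.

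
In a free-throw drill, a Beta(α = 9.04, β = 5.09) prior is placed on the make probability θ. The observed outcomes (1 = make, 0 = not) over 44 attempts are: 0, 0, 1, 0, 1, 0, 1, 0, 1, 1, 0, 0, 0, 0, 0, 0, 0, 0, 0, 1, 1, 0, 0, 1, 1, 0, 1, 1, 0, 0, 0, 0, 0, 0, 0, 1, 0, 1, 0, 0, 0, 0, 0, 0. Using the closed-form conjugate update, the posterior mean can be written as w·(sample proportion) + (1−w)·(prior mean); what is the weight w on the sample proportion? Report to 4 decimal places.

0.7569

The Beta prior is conjugate to a Binomial/Bernoulli likelihood; the update adds successes to α and failures to β.
Posterior mean = (α₀+k)/(α₀+β₀+n) = [n/(α₀+β₀+n)]·(k/n) + [(α₀+β₀)/(α₀+β₀+n)]·α₀/(α₀+β₀), so only n and the prior enter the weight.
The weight on the data is w = n/(α₀+β₀+n) = 44/(9.04+5.09+44) = 44/58.13 = 0.7569.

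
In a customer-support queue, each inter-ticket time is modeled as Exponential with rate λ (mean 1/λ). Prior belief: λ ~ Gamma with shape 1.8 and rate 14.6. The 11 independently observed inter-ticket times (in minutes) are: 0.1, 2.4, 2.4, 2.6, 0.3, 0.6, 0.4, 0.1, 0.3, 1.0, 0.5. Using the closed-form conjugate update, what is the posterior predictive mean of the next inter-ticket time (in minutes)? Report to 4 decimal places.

With a Gamma(shape α, rate β) prior on the exponential rate λ, the posterior after n observations with total T = Σxᵢ is Gamma(α+n, β+T).
Sum of observations T = 10.7 minutes; n = 11.
Posterior: Gamma(1.8+11, 14.6+10.7) = Gamma(12.8, 25.3).
The predictive distribution for the next observation is Lomax; its mean is β/(α−1) = 25.3/11.8 = 2.1441.

2.1441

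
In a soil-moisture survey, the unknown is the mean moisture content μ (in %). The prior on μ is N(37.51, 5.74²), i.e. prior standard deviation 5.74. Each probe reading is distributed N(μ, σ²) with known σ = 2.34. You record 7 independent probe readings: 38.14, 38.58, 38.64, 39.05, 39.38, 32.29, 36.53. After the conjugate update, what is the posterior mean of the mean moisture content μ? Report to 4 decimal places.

37.5156

For Normal data with known variance σ², a Normal(μ₀, σ₀²) prior on μ is conjugate. Posterior precision = 1/σ₀² + n/σ²; posterior mean is the precision-weighted average of μ₀ and x̄.
Σxᵢ = 38.14 + 38.58 + 38.64 + 39.05 + 39.38 + 32.29 + 36.53 = 262.61, so n·x̄ = 262.61.
σ₀² = 5.74² = 32.9476, σ² = 2.34² = 5.4756; σ² + n·σ₀² = 5.4756 + 7·32.9476 = 236.1088.
Posterior mean = (μ₀/σ₀² + n·x̄/σ²)/(1/σ₀² + n/σ²) = (σ²·μ₀ + σ₀²·n·x̄)/(σ² + n·σ₀²) = (5.4756·37.51 + 32.9476·262.61)/236.1088 = 8857.758992/236.1088 = 37.5156.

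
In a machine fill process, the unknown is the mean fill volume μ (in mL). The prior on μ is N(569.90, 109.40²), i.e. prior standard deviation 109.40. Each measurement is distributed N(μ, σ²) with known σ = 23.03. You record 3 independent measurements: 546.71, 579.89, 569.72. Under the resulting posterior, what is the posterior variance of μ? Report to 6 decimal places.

174.220097

For Normal data with known variance σ², a Normal(μ₀, σ₀²) prior on μ is conjugate. Posterior precision = 1/σ₀² + n/σ²; posterior mean is the precision-weighted average of μ₀ and x̄.
σ₀² = 109.40² = 11968.36, σ² = 23.03² = 530.3809; σ² + n·σ₀² = 530.3809 + 3·11968.36 = 36435.4609.
Posterior precision = 1/σ₀² + n/σ² = 1/11968.36 + 3/530.3809 = (σ² + n·σ₀²)/(σ₀²σ²) = 36435.4609/(11968.36·530.3809); posterior variance σₙ² = σ₀²σ²/(σ² + n·σ₀²) = 11968.36·530.3809/36435.4609 = 174.220097.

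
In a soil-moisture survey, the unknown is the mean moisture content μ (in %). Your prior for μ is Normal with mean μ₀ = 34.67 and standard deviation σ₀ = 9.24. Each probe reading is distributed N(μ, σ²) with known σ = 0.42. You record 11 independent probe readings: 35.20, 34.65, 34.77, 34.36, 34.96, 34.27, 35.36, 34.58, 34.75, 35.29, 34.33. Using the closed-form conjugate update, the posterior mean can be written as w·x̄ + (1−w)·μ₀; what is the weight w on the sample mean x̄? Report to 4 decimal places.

For Normal data with known variance σ², a Normal(μ₀, σ₀²) prior on μ is conjugate. Posterior precision = 1/σ₀² + n/σ²; posterior mean is the precision-weighted average of μ₀ and x̄.
σ₀² = 9.24² = 85.3776, σ² = 0.42² = 0.1764. Prior precision 1/σ₀² = 1/85.3776; data precision n/σ² = 11/0.1764.
w = (n/σ²)/(1/σ₀² + n/σ²) = n·σ₀²/(σ² + n·σ₀²) = 11·85.3776/(0.1764 + 11·85.3776) = 939.1536/939.33 = 0.9998.

0.9998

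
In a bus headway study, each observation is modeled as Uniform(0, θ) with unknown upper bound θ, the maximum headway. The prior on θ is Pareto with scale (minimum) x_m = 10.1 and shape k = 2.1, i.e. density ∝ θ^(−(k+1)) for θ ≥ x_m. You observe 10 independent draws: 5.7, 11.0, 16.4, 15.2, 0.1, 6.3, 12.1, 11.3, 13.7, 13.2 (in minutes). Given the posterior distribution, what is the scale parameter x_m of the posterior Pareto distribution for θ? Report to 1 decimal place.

A Pareto(scale x_m, shape k) prior on the upper bound θ of Uniform(0, θ) is conjugate: posterior is Pareto(max(x_m, max xᵢ), k + n).
Sample maximum = 16.4; prior scale x_m = 10.1 → posterior scale = max = 16.4.
Posterior shape = 2.1 + 10 = 12.1.
Posterior scale x_m = 16.4.

16.4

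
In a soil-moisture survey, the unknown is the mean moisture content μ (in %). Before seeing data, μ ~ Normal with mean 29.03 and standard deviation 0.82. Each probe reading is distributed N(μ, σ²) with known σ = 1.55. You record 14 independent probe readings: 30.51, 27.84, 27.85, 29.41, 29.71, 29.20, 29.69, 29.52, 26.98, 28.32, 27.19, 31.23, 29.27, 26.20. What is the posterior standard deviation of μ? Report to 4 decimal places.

For Normal data with known variance σ², a Normal(μ₀, σ₀²) prior on μ is conjugate. Posterior precision = 1/σ₀² + n/σ²; posterior mean is the precision-weighted average of μ₀ and x̄.
σ₀² = 0.82² = 0.6724, σ² = 1.55² = 2.4025; σ² + n·σ₀² = 2.4025 + 14·0.6724 = 11.8161.
Posterior precision = 1/σ₀² + n/σ² = 1/0.6724 + 14/2.4025 = (σ² + n·σ₀²)/(σ₀²σ²) = 11.8161/(0.6724·2.4025); posterior variance σₙ² = σ₀²σ²/(σ² + n·σ₀²) = 0.6724·2.4025/11.8161 = 0.136715.
Posterior SD = √σₙ² = √(0.6724·2.4025/11.8161) = 0.3698.

0.3698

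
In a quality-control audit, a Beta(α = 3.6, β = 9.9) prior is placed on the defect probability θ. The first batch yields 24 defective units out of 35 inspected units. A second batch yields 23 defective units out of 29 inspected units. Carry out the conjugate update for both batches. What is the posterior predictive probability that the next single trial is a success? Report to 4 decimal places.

The Beta prior is conjugate to a Binomial/Bernoulli likelihood; the update adds successes to α and failures to β.
After batch 1: Beta(3.6+24, 9.9+11) = Beta(27.6, 20.9).
After batch 2: Beta(27.6+23, 20.9+6) = Beta(50.6, 26.9).
For a single future Bernoulli trial, P(success | data) = α/(α+β) = 0.6529.

0.6529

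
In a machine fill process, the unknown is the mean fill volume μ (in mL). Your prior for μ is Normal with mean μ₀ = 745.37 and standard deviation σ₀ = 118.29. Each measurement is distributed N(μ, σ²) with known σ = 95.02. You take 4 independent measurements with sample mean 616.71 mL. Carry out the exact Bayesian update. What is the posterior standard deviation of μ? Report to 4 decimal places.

44.0870

For Normal data with known variance σ², a Normal(μ₀, σ₀²) prior on μ is conjugate. Posterior precision = 1/σ₀² + n/σ²; posterior mean is the precision-weighted average of μ₀ and x̄.
σ₀² = 118.29² = 13992.5241, σ² = 95.02² = 9028.8004; σ² + n·σ₀² = 9028.8004 + 4·13992.5241 = 64998.8968.
Posterior precision = 1/σ₀² + n/σ² = 1/13992.5241 + 4/9028.8004 = (σ² + n·σ₀²)/(σ₀²σ²) = 64998.8968/(13992.5241·9028.8004); posterior variance σₙ² = σ₀²σ²/(σ² + n·σ₀²) = 13992.5241·9028.8004/64998.8968 = 1943.659253.
Posterior SD = √σₙ² = √(13992.5241·9028.8004/64998.8968) = 44.0870.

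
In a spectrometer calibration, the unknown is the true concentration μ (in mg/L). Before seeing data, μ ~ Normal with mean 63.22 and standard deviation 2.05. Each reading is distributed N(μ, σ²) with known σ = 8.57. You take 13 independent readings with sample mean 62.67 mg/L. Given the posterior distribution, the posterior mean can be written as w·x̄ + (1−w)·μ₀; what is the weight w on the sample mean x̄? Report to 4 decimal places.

For Normal data with known variance σ², a Normal(μ₀, σ₀²) prior on μ is conjugate. Posterior precision = 1/σ₀² + n/σ²; posterior mean is the precision-weighted average of μ₀ and x̄.
σ₀² = 2.05² = 4.2025, σ² = 8.57² = 73.4449. Prior precision 1/σ₀² = 1/4.2025; data precision n/σ² = 13/73.4449.
w = (n/σ²)/(1/σ₀² + n/σ²) = n·σ₀²/(σ² + n·σ₀²) = 13·4.2025/(73.4449 + 13·4.2025) = 54.6325/128.0774 = 0.4266.

0.4266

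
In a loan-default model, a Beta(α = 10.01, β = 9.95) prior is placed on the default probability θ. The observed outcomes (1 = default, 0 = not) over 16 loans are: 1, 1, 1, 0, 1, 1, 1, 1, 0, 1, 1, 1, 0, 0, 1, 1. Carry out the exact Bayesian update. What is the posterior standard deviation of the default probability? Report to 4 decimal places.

The Beta prior is conjugate to a Binomial/Bernoulli likelihood; the update adds successes to α and failures to β.
Posterior: Beta(α+k, β+n−k) = Beta(10.01+12, 9.95+4) = Beta(22.01, 13.95).
Var = αβ/((α+β)²(α+β+1)) = 22.01·13.95/(35.96²·36.96) = 0.00642426; SD = √0.00642426 = 0.0802.

0.0802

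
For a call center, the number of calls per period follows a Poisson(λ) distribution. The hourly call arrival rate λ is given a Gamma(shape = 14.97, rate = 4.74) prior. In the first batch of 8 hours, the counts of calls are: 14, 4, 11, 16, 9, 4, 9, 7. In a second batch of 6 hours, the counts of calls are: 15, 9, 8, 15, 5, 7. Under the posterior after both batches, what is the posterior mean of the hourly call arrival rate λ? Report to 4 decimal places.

With a Gamma(shape α, rate β) prior, the Poisson likelihood is conjugate: the posterior is Gamma(α + ΣXᵢ, β + n).
Batch 1: sum of counts S = 74 over n = 8 hours.
After batch 1: Gamma(α+S, β+n) = Gamma(14.97+74, 4.74+8) = Gamma(88.97, 12.74).
Batch 2: sum of counts S = 59 over n = 6 hours.
After batch 2: Gamma(α+S, β+n) = Gamma(88.97+59, 12.74+6) = Gamma(147.97, 18.74).
Posterior mean = α/β = 147.97/18.74 = 7.8959.

7.8959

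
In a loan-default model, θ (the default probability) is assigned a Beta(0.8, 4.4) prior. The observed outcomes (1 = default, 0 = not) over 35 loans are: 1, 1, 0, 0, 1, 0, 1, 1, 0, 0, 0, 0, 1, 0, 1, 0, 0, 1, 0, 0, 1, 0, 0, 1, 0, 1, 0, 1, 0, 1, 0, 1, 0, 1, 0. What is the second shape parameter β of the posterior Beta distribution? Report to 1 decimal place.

The Beta prior is conjugate to a Binomial/Bernoulli likelihood; the update adds successes to α and failures to β.
Posterior: Beta(α+k, β+n−k) = Beta(0.8+15, 4.4+20) = Beta(15.8, 24.4).
Posterior β = 24.4.

24.4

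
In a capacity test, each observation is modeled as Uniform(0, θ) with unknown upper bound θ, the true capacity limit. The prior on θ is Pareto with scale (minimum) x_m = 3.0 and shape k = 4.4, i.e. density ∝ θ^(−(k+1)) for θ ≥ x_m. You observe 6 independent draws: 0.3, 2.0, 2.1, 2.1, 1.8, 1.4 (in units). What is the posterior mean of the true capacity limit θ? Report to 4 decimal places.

3.3191

A Pareto(scale x_m, shape k) prior on the upper bound θ of Uniform(0, θ) is conjugate: posterior is Pareto(max(x_m, max xᵢ), k + n).
Sample maximum = 2.1; prior scale x_m = 3.0 → posterior scale = max = 3.0.
Posterior shape = 4.4 + 6 = 10.4.
E[θ|data] = k·x_m/(k−1) = 10.4·3.0/9.4 = 3.3191.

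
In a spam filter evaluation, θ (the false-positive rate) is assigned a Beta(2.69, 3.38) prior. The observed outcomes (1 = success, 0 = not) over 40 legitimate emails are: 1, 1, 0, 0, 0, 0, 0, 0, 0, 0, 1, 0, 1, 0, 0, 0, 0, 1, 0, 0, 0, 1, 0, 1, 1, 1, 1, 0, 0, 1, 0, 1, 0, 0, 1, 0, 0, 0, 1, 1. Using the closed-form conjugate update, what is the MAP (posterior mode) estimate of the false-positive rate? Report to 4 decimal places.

The Beta prior is conjugate to a Binomial/Bernoulli likelihood; the update adds successes to α and failures to β.
Posterior: Beta(α+k, β+n−k) = Beta(2.69+15, 3.38+25) = Beta(17.69, 28.38).
Mode of Beta(a,b) for a,b>1 is (a−1)/(a+b−2) = 16.69/44.07 = 0.3787.

0.3787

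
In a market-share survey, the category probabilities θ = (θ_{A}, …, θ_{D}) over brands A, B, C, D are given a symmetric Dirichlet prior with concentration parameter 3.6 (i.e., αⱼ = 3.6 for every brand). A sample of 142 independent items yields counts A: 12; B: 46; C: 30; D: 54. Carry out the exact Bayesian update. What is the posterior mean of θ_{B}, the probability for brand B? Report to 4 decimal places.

0.3171

The Dirichlet prior is conjugate to the Multinomial likelihood: each posterior αⱼ = prior αⱼ + observed count nⱼ.
Posterior concentration: (15.6, 49.6, 33.6, 57.6), total = 156.4.
E[θ_{B}|data] = α_{B}/Σα = 49.6/156.4 = 0.3171.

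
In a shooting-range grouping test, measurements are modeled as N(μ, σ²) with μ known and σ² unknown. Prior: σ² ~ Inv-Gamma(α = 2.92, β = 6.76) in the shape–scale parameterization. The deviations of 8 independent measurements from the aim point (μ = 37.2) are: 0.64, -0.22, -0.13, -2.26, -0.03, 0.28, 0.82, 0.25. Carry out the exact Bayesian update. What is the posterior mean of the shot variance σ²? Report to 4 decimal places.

1.6822

With known mean μ and an Inverse-Gamma(α, β) prior on σ², the Normal likelihood is conjugate: posterior is Inv-Gamma(α + n/2, β + Σ(xᵢ−μ)²/2).
Σ(xᵢ−μ)² = (0.64)² + (-0.22)² + (-0.13)² + (-2.26)² + (-0.03)² + (0.28)² + (0.82)² + (0.25)² = 6.3967.
Posterior: Inv-Gamma(2.92 + 8/2, 6.76 + 6.3967/2) = Inv-Gamma(6.92, 9.95835).
E[σ²|data] = β/(α−1) = 9.95835/5.92 = 1.6822.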